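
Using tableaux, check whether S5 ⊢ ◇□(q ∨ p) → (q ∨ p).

Tableau for the negation ¬(◇□(q ∨ p) → (q ∨ p)):
1. ¬(◇□(q ∨ p) → (q ∨ p)), u
2. ◇□(q ∨ p), u
3. ¬(q ∨ p), u
4. ¬q, u
5. ¬p, u
6. □(q ∨ p), v
7. q ∨ p, u
8. q ∨ p, v
9. p, u
Accessibility: uRu, uRv, vRu, vRv
Branch closes: p and ¬p both at u.
Every branch of the negation's tableau closes; the branch above is one of them.

Valid in S5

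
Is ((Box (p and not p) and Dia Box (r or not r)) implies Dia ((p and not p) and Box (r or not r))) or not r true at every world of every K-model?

Yes, valid

Tableau for the negation not (((Box (p and not p) and Dia Box (r or not r)) implies Dia ((p and not p) and Box (r or not r))) or not r):
1. not (((Box (p and not p) and Dia Box (r or not r)) implies Dia ((p and not p) and Box (r or not r))) or not r), w0
2. not ((Box (p and not p) and Dia Box (r or not r)) implies Dia ((p and not p) and Box (r or not r))), w0   [neg-or-rule on 1]
3. r, w0   [neg-or-rule on 1]
4. Box (p and not p) and Dia Box (r or not r), w0   [neg-implies-rule on 2]
5. not Dia ((p and not p) and Box (r or not r)), w0   [neg-implies-rule on 2]
6. Box (p and not p), w0   [and-rule on 4]
7. Dia Box (r or not r), w0   [and-rule on 4]
8. Box (r or not r), w1   [Dia-rule on 7: fresh world w1, w0Rw1]
9. not ((p and not p) and Box (r or not r)), w1   [neg-Dia-rule on 5 via w0Rw1]
10. p and not p, w1   [Box-rule on 6 via w0Rw1]
11. p, w1   [and-rule on 10]
12. not p, w1   [and-rule on 10]
Accessibility: w0Rw1
Branch closes: p and not p both at w1.
All branches of the negation close; one closing branch shown above.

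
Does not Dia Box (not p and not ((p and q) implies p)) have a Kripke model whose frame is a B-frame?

Satisfiable (open branch found)

1. not Dia Box (not p and not ((p and q) implies p)), 0
2. not Box (not p and not ((p and q) implies p)), 0   [neg-Dia-rule on 1 via 0R0]
3. not (not p and not ((p and q) implies p)), 1   [neg-Box-rule on 2: fresh world 1, 0R1]
4. not Box (not p and not ((p and q) implies p)), 1   [neg-Dia-rule on 1 via 0R1]
5. (p and q) implies p, 1   [neg-and-rule on 3 (branches; this branch)]
6. p, 1   [implies-rule on 5 (branches; this branch)]
7. not (not p and not ((p and q) implies p)), 2   [neg-Box-rule on 4: fresh world 2, 1R2]
8. (p and q) implies p, 2   [neg-and-rule on 7 (branches; this branch)]
9. p, 2   [implies-rule on 8 (branches; this branch)]
Accessibility: 0R0, 0R1, 1R0, 1R1, 1R2, 2R1, 2R2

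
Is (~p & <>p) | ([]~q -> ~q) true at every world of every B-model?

Tableau for the negation ~((~p & <>p) | ([]~q -> ~q)):
1. ~((~p & <>p) | ([]~q -> ~q)), w0
2. ~(~p & <>p), w0   [~|-rule on 1]
3. ~([]~q -> ~q), w0   [~|-rule on 1]
4. []~q, w0   [~->-rule on 3]
5. q, w0   [~->-rule on 3]
6. ~q, w0   [[]-rule on 4 via w0Rw0]
Accessibility: w0Rw0
Branch closes: q and ~q both at w0.
Every branch of the negation's tableau closes; the branch above is one of them.

Yes, valid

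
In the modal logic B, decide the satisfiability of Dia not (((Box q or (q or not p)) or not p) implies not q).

1. Dia not (((Box q or (q or not p)) or not p) implies not q), 0
2. not (((Box q or (q or not p)) or not p) implies not q), 1
3. (Box q or (q or not p)) or not p, 1
4. q, 1
5. not p, 1
Accessibility: 0R0, 0R1, 1R0, 1R1

Yes, satisfiable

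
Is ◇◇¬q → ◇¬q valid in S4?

Tableau for the negation ¬(◇◇¬q → ◇¬q):
1. ¬(◇◇¬q → ◇¬q), w0
2. ◇◇¬q, w0
3. ¬◇¬q, w0
4. q, w0
5. ◇¬q, w1
6. q, w1
7. ¬q, w2
8. q, w2
Accessibility: w0Rw0, w0Rw1, w0Rw2, w1Rw1, w1Rw2, w2Rw2
Branch closes: q and ¬q both at w2.
All branches of the negation close; one closing branch shown above.

Yes, valid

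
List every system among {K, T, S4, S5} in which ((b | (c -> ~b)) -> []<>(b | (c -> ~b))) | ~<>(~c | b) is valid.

K-tableau for the negation ~(((b | (c -> ~b)) -> []<>(b | (c -> ~b))) | ~<>(~c | b)):
1. ~(((b | (c -> ~b)) -> []<>(b | (c -> ~b))) | ~<>(~c | b)), w0
2. ~((b | (c -> ~b)) -> []<>(b | (c -> ~b))), w0   [~|-rule on 1]
3. <>(~c | b), w0   [~|-rule on 1]
4. b | (c -> ~b), w0   [~->-rule on 2]
5. ~[]<>(b | (c -> ~b)), w0   [~->-rule on 2]
6. c -> ~b, w0   [|-rule on 4 (branches; this branch)]
7. ~b, w0   [->-rule on 6 (branches; this branch)]
8. ~c | b, w1   [<>-rule on 3: fresh world w1, w0Rw1]
9. b, w1   [|-rule on 8 (branches; this branch)]
10. ~<>(b | (c -> ~b)), w2   [~[]-rule on 5: fresh world w2, w0Rw2]
Accessibility: w0Rw1, w0Rw2
Complete open branch: countermodel on a K-frame, so not valid in K.
T-tableau for the negation ~(((b | (c -> ~b)) -> []<>(b | (c -> ~b))) | ~<>(~c | b)):
1. ~(((b | (c -> ~b)) -> []<>(b | (c -> ~b))) | ~<>(~c | b)), w0
2. ~((b | (c -> ~b)) -> []<>(b | (c -> ~b))), w0   [~|-rule on 1]
3. <>(~c | b), w0   [~|-rule on 1]
4. b | (c -> ~b), w0   [~->-rule on 2]
5. ~[]<>(b | (c -> ~b)), w0   [~->-rule on 2]
6. c -> ~b, w0   [|-rule on 4 (branches; this branch)]
7. ~b, w0   [->-rule on 6 (branches; this branch)]
8. ~c | b, w1   [<>-rule on 3: fresh world w1, w0Rw1]
9. b, w1   [|-rule on 8 (branches; this branch)]
10. ~<>(b | (c -> ~b)), w2   [~[]-rule on 5: fresh world w2, w0Rw2]
11. ~(b | (c -> ~b)), w2   [~<>-rule on 10 via w2Rw2]
12. ~b, w2   [~|-rule on 11]
13. ~(c -> ~b), w2   [~|-rule on 11]
14. c, w2   [~->-rule on 13]
15. b, w2   [~->-rule on 13]
Accessibility: w0Rw0, w0Rw1, w0Rw2, w1Rw1, w2Rw2
Branch closes: b and ~b both at w2.
Every branch closes (one shown): valid in T, hence also in S4, S5 (every theorem of T is a theorem of S4 and S5).

T, S4, S5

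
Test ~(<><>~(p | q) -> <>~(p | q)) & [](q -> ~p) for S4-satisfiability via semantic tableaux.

1. ~(<><>~(p | q) -> <>~(p | q)) & [](q -> ~p), w0
2. ~(<><>~(p | q) -> <>~(p | q)), w0   [&-rule on 1]
3. [](q -> ~p), w0   [&-rule on 1]
4. <><>~(p | q), w0   [~->-rule on 2]
5. ~<>~(p | q), w0   [~->-rule on 2]
6. q -> ~p, w0   [[]-rule on 3 via w0Rw0]
7. p | q, w0   [~<>-rule on 5 via w0Rw0]
8. ~p, w0   [->-rule on 6 (branches; this branch)]
9. q, w0   [|-rule on 7 (branches; this branch)]
10. <>~(p | q), w1   [<>-rule on 4: fresh world w1, w0Rw1]
11. q -> ~p, w1   [[]-rule on 3 via w0Rw1]
12. p | q, w1   [~<>-rule on 5 via w0Rw1]
13. ~p, w1   [->-rule on 11 (branches; this branch)]
14. q, w1   [|-rule on 12 (branches; this branch)]
15. ~(p | q), w2   [<>-rule on 10: fresh world w2, w1Rw2]
16. ~p, w2   [~|-rule on 15]
17. ~q, w2   [~|-rule on 15]
18. q -> ~p, w2   [[]-rule on 3 via w0Rw2]
19. p | q, w2   [~<>-rule on 5 via w0Rw2]
20. q, w2   [|-rule on 19 (branches; this branch)]
Accessibility: w0Rw0, w0Rw1, w0Rw2, w1Rw1, w1Rw2, w2Rw2
Branch closes: q and ~q both at w2.
Every branch closes; the branch above is one of them.

Unsatisfiable (every branch closes)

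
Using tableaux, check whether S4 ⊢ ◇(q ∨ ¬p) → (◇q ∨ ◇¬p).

Tableau for the negation ¬(◇(q ∨ ¬p) → (◇q ∨ ◇¬p)):
1. ¬(◇(q ∨ ¬p) → (◇q ∨ ◇¬p)), w0
2. ◇(q ∨ ¬p), w0
3. ¬(◇q ∨ ◇¬p), w0
4. ¬◇q, w0
5. ¬◇¬p, w0
6. ¬q, w0
7. p, w0
8. q ∨ ¬p, w1
9. ¬q, w1
10. p, w1
11. ¬p, w1
Accessibility: w0Rw0, w0Rw1, w1Rw1
Branch closes: p and ¬p both at w1.
Every branch of the negation's tableau closes; the branch above is one of them.

Yes, valid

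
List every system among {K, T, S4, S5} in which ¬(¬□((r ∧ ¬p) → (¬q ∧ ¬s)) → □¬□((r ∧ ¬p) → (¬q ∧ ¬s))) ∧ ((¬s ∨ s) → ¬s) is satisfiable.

K, T, S4

S4-tableau for the formula:
1. ¬(¬□((r ∧ ¬p) → (¬q ∧ ¬s)) → □¬□((r ∧ ¬p) → (¬q ∧ ¬s))) ∧ ((¬s ∨ s) → ¬s), 0
2. ¬(¬□((r ∧ ¬p) → (¬q ∧ ¬s)) → □¬□((r ∧ ¬p) → (¬q ∧ ¬s))), 0
3. (¬s ∨ s) → ¬s, 0
4. ¬□((r ∧ ¬p) → (¬q ∧ ¬s)), 0
5. ¬□¬□((r ∧ ¬p) → (¬q ∧ ¬s)), 0
6. ¬s, 0
7. ¬((r ∧ ¬p) → (¬q ∧ ¬s)), 1
8. r ∧ ¬p, 1
9. ¬(¬q ∧ ¬s), 1
10. r, 1
11. ¬p, 1
12. s, 1
13. □((r ∧ ¬p) → (¬q ∧ ¬s)), 2
14. (r ∧ ¬p) → (¬q ∧ ¬s), 2
15. ¬q ∧ ¬s, 2
16. ¬q, 2
17. ¬s, 2
Accessibility: 0R0, 0R1, 0R2, 1R1, 2R2
Complete open branch: satisfiable in S4, hence also in K, T (this S4-model is also a K-model and a T-model).
S5-tableau for the formula:
1. ¬(¬□((r ∧ ¬p) → (¬q ∧ ¬s)) → □¬□((r ∧ ¬p) → (¬q ∧ ¬s))) ∧ ((¬s ∨ s) → ¬s), 0
2. ¬(¬□((r ∧ ¬p) → (¬q ∧ ¬s)) → □¬□((r ∧ ¬p) → (¬q ∧ ¬s))), 0
3. (¬s ∨ s) → ¬s, 0
4. ¬□((r ∧ ¬p) → (¬q ∧ ¬s)), 0
5. ¬□¬□((r ∧ ¬p) → (¬q ∧ ¬s)), 0
6. ¬s, 0
7. ¬((r ∧ ¬p) → (¬q ∧ ¬s)), 1
8. r ∧ ¬p, 1
9. ¬(¬q ∧ ¬s), 1
10. r, 1
11. ¬p, 1
12. s, 1
13. □((r ∧ ¬p) → (¬q ∧ ¬s)), 2
14. (r ∧ ¬p) → (¬q ∧ ¬s), 0
15. (r ∧ ¬p) → (¬q ∧ ¬s), 1
16. (r ∧ ¬p) → (¬q ∧ ¬s), 2
17. ¬q ∧ ¬s, 0
18. ¬q, 0
19. ¬(r ∧ ¬p), 1
20. ¬q ∧ ¬s, 2
21. ¬q, 2
22. ¬s, 2
23. p, 1
Accessibility: 0R0, 0R1, 0R2, 1R0, 1R1, 1R2, 2R0, 2R1, 2R2
Branch closes: p and ¬p both at 1.
Every branch closes (one shown): unsatisfiable in S5.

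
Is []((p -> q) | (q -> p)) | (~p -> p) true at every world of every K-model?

Tableau for the negation ~([]((p -> q) | (q -> p)) | (~p -> p)):
1. ~([]((p -> q) | (q -> p)) | (~p -> p)), w0
2. ~[]((p -> q) | (q -> p)), w0   [~|-rule on 1]
3. ~(~p -> p), w0   [~|-rule on 1]
4. ~p, w0   [~->-rule on 3]
5. ~((p -> q) | (q -> p)), w1   [~[]-rule on 2: fresh world w1, w0Rw1]
6. ~(p -> q), w1   [~|-rule on 5]
7. ~(q -> p), w1   [~|-rule on 5]
8. p, w1   [~->-rule on 6]
9. ~q, w1   [~->-rule on 6]
10. q, w1   [~->-rule on 7]
11. ~p, w1   [~->-rule on 7]
Accessibility: w0Rw1
Branch closes: q and ~q both at w1.
Every branch of the negation's tableau closes; the branch above is one of them.

Valid in K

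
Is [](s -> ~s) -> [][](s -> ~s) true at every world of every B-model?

Not valid

Tableau for the negation ~([](s -> ~s) -> [][](s -> ~s)):
1. ~([](s -> ~s) -> [][](s -> ~s)), 0
2. [](s -> ~s), 0
3. ~[][](s -> ~s), 0
4. s -> ~s, 0
5. ~s, 0
6. ~[](s -> ~s), 1
7. s -> ~s, 1
8. ~s, 1
9. ~(s -> ~s), 2
10. s, 2
Accessibility: 0R0, 0R1, 1R0, 1R1, 1R2, 2R1, 2R2
The negation has an open branch (countermodel exists).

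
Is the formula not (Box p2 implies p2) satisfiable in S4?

1. not (Box p2 implies p2), u
2. Box p2, u
3. not p2, u
4. p2, u
Accessibility: uRu
Branch closes: p2 and not p2 both at u.
Every branch closes; the branch above is one of them.

Unsatisfiable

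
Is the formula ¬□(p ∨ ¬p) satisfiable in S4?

1. ¬□(p ∨ ¬p), 0
2. ¬(p ∨ ¬p), 1
3. ¬p, 1
4. p, 1
Accessibility: 0R0, 0R1, 1R1
Branch closes: p and ¬p both at 1.
(One branch shown.) All branches close.

No, unsatisfiable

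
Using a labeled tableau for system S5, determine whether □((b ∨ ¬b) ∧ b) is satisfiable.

Satisfiable (open branch found)

1. □((b ∨ ¬b) ∧ b), 0
2. (b ∨ ¬b) ∧ b, 0
3. b ∨ ¬b, 0
4. b, 0
Accessibility: 0R0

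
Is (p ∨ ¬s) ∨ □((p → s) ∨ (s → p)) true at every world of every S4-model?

Valid in S4

Tableau for the negation ¬((p ∨ ¬s) ∨ □((p → s) ∨ (s → p))):
1. ¬((p ∨ ¬s) ∨ □((p → s) ∨ (s → p))), u
2. ¬(p ∨ ¬s), u
3. ¬□((p → s) ∨ (s → p)), u
4. ¬p, u
5. s, u
6. ¬((p → s) ∨ (s → p)), v
7. ¬(p → s), v
8. ¬(s → p), v
9. p, v
10. ¬s, v
11. s, v
12. ¬p, v
Accessibility: uRu, uRv, vRv
Branch closes: s and ¬s both at v.
Every branch of the negation's tableau closes; the branch above is one of them.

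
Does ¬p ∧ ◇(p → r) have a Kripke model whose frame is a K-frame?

Satisfiable (open branch found)

1. ¬p ∧ ◇(p → r), 0
2. ¬p, 0
3. ◇(p → r), 0
4. p → r, 1
5. r, 1
Accessibility: 0R1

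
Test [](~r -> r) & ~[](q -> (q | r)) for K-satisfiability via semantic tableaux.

1. [](~r -> r) & ~[](q -> (q | r)), 0
2. [](~r -> r), 0   [&-rule on 1]
3. ~[](q -> (q | r)), 0   [&-rule on 1]
4. ~(q -> (q | r)), 1   [~[]-rule on 3: fresh world 1, 0R1]
5. q, 1   [~->-rule on 4]
6. ~(q | r), 1   [~->-rule on 4]
7. ~q, 1   [~|-rule on 6]
8. ~r, 1   [~|-rule on 6]
Accessibility: 0R1
Branch closes: q and ~q both at 1.
(One branch shown.) All branches close.

Unsatisfiable (every branch closes)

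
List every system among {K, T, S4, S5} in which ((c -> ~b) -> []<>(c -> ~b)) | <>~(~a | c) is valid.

S5-tableau for the negation ~(((c -> ~b) -> []<>(c -> ~b)) | <>~(~a | c)):
1. ~(((c -> ~b) -> []<>(c -> ~b)) | <>~(~a | c)), u
2. ~((c -> ~b) -> []<>(c -> ~b)), u
3. ~<>~(~a | c), u
4. c -> ~b, u
5. ~[]<>(c -> ~b), u
6. ~a | c, u
7. ~b, u
8. c, u
9. ~<>(c -> ~b), v
10. ~a | c, v
11. ~(c -> ~b), u
12. b, u
Accessibility: uRu, uRv, vRu, vRv
Branch closes: b and ~b both at u.
Every branch closes (one shown): valid in S5.
S4-tableau for the negation ~(((c -> ~b) -> []<>(c -> ~b)) | <>~(~a | c)):
1. ~(((c -> ~b) -> []<>(c -> ~b)) | <>~(~a | c)), u
2. ~((c -> ~b) -> []<>(c -> ~b)), u
3. ~<>~(~a | c), u
4. c -> ~b, u
5. ~[]<>(c -> ~b), u
6. ~a | c, u
7. ~b, u
8. c, u
9. ~<>(c -> ~b), v
10. ~a | c, v
11. ~(c -> ~b), v
12. c, v
13. b, v
Accessibility: uRu, uRv, vRv
Complete open branch: countermodel on an S4-frame, so not valid in S4, nor in K, T (the same frame is also a K-frame and a T-frame).

S5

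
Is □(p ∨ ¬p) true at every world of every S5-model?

Tableau for the negation ¬□(p ∨ ¬p):
1. ¬□(p ∨ ¬p), u
2. ¬(p ∨ ¬p), v
3. ¬p, v
4. p, v
Accessibility: uRu, uRv, vRu, vRv
Branch closes: p and ¬p both at v.
All branches of the negation close; one closing branch shown above.

Valid in S5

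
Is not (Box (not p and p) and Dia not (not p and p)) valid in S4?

Valid

Tableau for the negation Box (not p and p) and Dia not (not p and p):
1. Box (not p and p) and Dia not (not p and p), w0
2. Box (not p and p), w0   [and-rule on 1]
3. Dia not (not p and p), w0   [and-rule on 1]
4. not p and p, w0   [Box-rule on 2 via w0Rw0]
5. not p, w0   [and-rule on 4]
6. p, w0   [and-rule on 4]
Accessibility: w0Rw0
Branch closes: p and not p both at w0.
All branches of the negation close; one closing branch shown above.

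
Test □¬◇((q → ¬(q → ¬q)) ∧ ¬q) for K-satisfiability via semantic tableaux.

Yes, satisfiable

1. □¬◇((q → ¬(q → ¬q)) ∧ ¬q), 0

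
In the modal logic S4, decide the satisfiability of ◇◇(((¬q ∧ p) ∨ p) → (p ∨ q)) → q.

Satisfiable (open branch found)

1. ◇◇(((¬q ∧ p) ∨ p) → (p ∨ q)) → q, 0
2. q, 0   [→-rule on 1 (branches; this branch)]
Accessibility: 0R0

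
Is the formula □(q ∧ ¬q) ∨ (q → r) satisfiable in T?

Satisfiable

1. □(q ∧ ¬q) ∨ (q → r), 0
2. q → r, 0
3. r, 0
Accessibility: 0R0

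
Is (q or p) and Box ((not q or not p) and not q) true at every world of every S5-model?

Tableau for the negation not ((q or p) and Box ((not q or not p) and not q)):
1. not ((q or p) and Box ((not q or not p) and not q)), w0
2. not Box ((not q or not p) and not q), w0   [neg-and-rule on 1 (branches; this branch)]
3. not ((not q or not p) and not q), w1   [neg-Box-rule on 2: fresh world w1, w0Rw1]
4. q, w1   [neg-and-rule on 3 (branches; this branch)]
Accessibility: w0Rw0, w0Rw1, w1Rw0, w1Rw1
The negation has an open branch (countermodel exists).

Not valid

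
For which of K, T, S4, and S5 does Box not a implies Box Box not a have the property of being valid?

S4, S5

T-tableau for the negation not (Box not a implies Box Box not a):
1. not (Box not a implies Box Box not a), 0
2. Box not a, 0   [neg-implies-rule on 1]
3. not Box Box not a, 0   [neg-implies-rule on 1]
4. not a, 0   [Box-rule on 2 via 0R0]
5. not Box not a, 1   [neg-Box-rule on 3: fresh world 1, 0R1]
6. not a, 1   [Box-rule on 2 via 0R1]
7. a, 2   [neg-Box-rule on 5: fresh world 2, 1R2]
Accessibility: 0R0, 0R1, 1R1, 1R2, 2R2
Complete open branch: countermodel on a T-frame, so not valid in T, nor in K (the same frame is also a K-frame).
S4-tableau for the negation not (Box not a implies Box Box not a):
1. not (Box not a implies Box Box not a), 0
2. Box not a, 0   [neg-implies-rule on 1]
3. not Box Box not a, 0   [neg-implies-rule on 1]
4. not a, 0   [Box-rule on 2 via 0R0]
5. not Box not a, 1   [neg-Box-rule on 3: fresh world 1, 0R1]
6. not a, 1   [Box-rule on 2 via 0R1]
7. a, 2   [neg-Box-rule on 5: fresh world 2, 1R2]
8. not a, 2   [Box-rule on 2 via 0R2]
Accessibility: 0R0, 0R1, 0R2, 1R1, 1R2, 2R2
Branch closes: a and not a both at 2.
Every branch closes (one shown): valid in S4, hence also in S5 (every theorem of S4 is a theorem of S5).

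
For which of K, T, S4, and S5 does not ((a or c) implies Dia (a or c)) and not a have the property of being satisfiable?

K

K-tableau for the formula:
1. not ((a or c) implies Dia (a or c)) and not a, 0
2. not ((a or c) implies Dia (a or c)), 0
3. not a, 0
4. a or c, 0
5. not Dia (a or c), 0
6. c, 0
Complete open branch: satisfiable in K.
T-tableau for the formula:
1. not ((a or c) implies Dia (a or c)) and not a, 0
2. not ((a or c) implies Dia (a or c)), 0
3. not a, 0
4. a or c, 0
5. not Dia (a or c), 0
6. not (a or c), 0
7. not c, 0
8. c, 0
Accessibility: 0R0
Branch closes: c and not c both at 0.
Every branch closes (one shown): unsatisfiable in T, hence also in S4, S5 (every S4/S5-frame is a T-frame).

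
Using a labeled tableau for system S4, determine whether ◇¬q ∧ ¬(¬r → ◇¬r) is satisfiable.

Unsatisfiable (every branch closes)

1. ◇¬q ∧ ¬(¬r → ◇¬r), 0
2. ◇¬q, 0
3. ¬(¬r → ◇¬r), 0
4. ¬r, 0
5. ¬◇¬r, 0
6. r, 0
Accessibility: 0R0
Branch closes: r and ¬r both at 0.
Every branch closes; the branch above is one of them.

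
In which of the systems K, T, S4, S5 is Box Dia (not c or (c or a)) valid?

T, S4, S5

T-tableau for the negation not Box Dia (not c or (c or a)):
1. not Box Dia (not c or (c or a)), u
2. not Dia (not c or (c or a)), v
3. not (not c or (c or a)), v
4. c, v
5. not (c or a), v
6. not c, v
7. not a, v
Accessibility: uRu, uRv, vRv
Branch closes: c and not c both at v.
Every branch closes (one shown): valid in T, hence also in S4, S5 (every theorem of T is a theorem of S4 and S5).
K-tableau for the negation not Box Dia (not c or (c or a)):
1. not Box Dia (not c or (c or a)), u
2. not Dia (not c or (c or a)), v
Accessibility: uRv
Complete open branch: countermodel on a K-frame, so not valid in K.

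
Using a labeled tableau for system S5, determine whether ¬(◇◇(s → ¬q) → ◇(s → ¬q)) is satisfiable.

1. ¬(◇◇(s → ¬q) → ◇(s → ¬q)), 0
2. ◇◇(s → ¬q), 0   [¬→-rule on 1]
3. ¬◇(s → ¬q), 0   [¬→-rule on 1]
4. ¬(s → ¬q), 0   [¬◇-rule on 3 via 0R0]
5. s, 0   [¬→-rule on 4]
6. q, 0   [¬→-rule on 4]
7. ◇(s → ¬q), 1   [◇-rule on 2: fresh world 1, 0R1]
8. ¬(s → ¬q), 1   [¬◇-rule on 3 via 0R1]
9. s, 1   [¬→-rule on 8]
10. q, 1   [¬→-rule on 8]
11. s → ¬q, 2   [◇-rule on 7: fresh world 2, 1R2]
12. ¬(s → ¬q), 2   [¬◇-rule on 3 via 0R2]
13. s, 2   [¬→-rule on 12]
14. q, 2   [¬→-rule on 12]
15. ¬q, 2   [→-rule on 11 (branches; this branch)]
Accessibility: 0R0, 0R1, 0R2, 1R0, 1R1, 1R2, 2R0, 2R1, 2R2
Branch closes: q and ¬q both at 2.
All branches of the tableau close; one closing branch shown above.

Unsatisfiable (every branch closes)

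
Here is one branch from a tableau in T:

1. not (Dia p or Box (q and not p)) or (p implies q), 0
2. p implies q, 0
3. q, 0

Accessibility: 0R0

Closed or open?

No world carries both an atom and its negation.

No, open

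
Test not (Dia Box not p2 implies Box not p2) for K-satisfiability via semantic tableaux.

Satisfiable

1. not (Dia Box not p2 implies Box not p2), 0
2. Dia Box not p2, 0   [neg-implies-rule on 1]
3. not Box not p2, 0   [neg-implies-rule on 1]
4. Box not p2, 1   [Dia-rule on 2: fresh world 1, 0R1]
5. p2, 2   [neg-Box-rule on 3: fresh world 2, 0R2]
Accessibility: 0R1, 0R2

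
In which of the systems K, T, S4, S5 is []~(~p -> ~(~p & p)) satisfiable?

K-tableau for the formula:
1. []~(~p -> ~(~p & p)), w0
Complete open branch: satisfiable in K.
T-tableau for the formula:
1. []~(~p -> ~(~p & p)), w0
2. ~(~p -> ~(~p & p)), w0
3. ~p, w0
4. ~p & p, w0
5. p, w0
Accessibility: w0Rw0
Branch closes: p and ~p both at w0.
Every branch closes (one shown): unsatisfiable in T, hence also in S4, S5 (every S4/S5-frame is a T-frame).

K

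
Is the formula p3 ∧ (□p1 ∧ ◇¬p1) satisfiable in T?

No, unsatisfiable

1. p3 ∧ (□p1 ∧ ◇¬p1), u
2. p3, u
3. □p1 ∧ ◇¬p1, u
4. □p1, u
5. ◇¬p1, u
6. p1, u
7. ¬p1, v
8. p1, v
Accessibility: uRu, uRv, vRv
Branch closes: p1 and ¬p1 both at v.
All branches of the tableau close; one closing branch shown above.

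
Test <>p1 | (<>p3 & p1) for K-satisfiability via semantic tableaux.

1. <>p1 | (<>p3 & p1), 0
2. <>p3 & p1, 0
3. <>p3, 0
4. p1, 0
5. p3, 1
Accessibility: 0R1

Yes, satisfiable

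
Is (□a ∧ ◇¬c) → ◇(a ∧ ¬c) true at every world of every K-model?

Tableau for the negation ¬((□a ∧ ◇¬c) → ◇(a ∧ ¬c)):
1. ¬((□a ∧ ◇¬c) → ◇(a ∧ ¬c)), u
2. □a ∧ ◇¬c, u
3. ¬◇(a ∧ ¬c), u
4. □a, u
5. ◇¬c, u
6. ¬c, v
7. ¬(a ∧ ¬c), v
8. a, v
9. c, v
Accessibility: uRv
Branch closes: c and ¬c both at v.
All branches of the negation close; one closing branch shown above.

Valid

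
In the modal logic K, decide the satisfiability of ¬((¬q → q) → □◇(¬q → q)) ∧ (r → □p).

1. ¬((¬q → q) → □◇(¬q → q)) ∧ (r → □p), u
2. ¬((¬q → q) → □◇(¬q → q)), u   [∧-rule on 1]
3. r → □p, u   [∧-rule on 1]
4. ¬q → q, u   [¬→-rule on 2]
5. ¬□◇(¬q → q), u   [¬→-rule on 2]
6. □p, u   [→-rule on 3 (branches; this branch)]
7. q, u   [→-rule on 4 (branches; this branch)]
8. ¬◇(¬q → q), v   [¬□-rule on 5: fresh world v, uRv]
9. p, v   [□-rule on 6 via uRv]
Accessibility: uRv

Yes, satisfiable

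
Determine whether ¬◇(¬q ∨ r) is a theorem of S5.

No, not valid

Tableau for the negation ◇(¬q ∨ r):
1. ◇(¬q ∨ r), 0
2. ¬q ∨ r, 1   [◇-rule on 1: fresh world 1, 0R1]
3. r, 1   [∨-rule on 2 (branches; this branch)]
Accessibility: 0R0, 0R1, 1R0, 1R1
The negation has an open branch (countermodel exists).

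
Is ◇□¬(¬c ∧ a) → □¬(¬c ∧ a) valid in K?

Tableau for the negation ¬(◇□¬(¬c ∧ a) → □¬(¬c ∧ a)):
1. ¬(◇□¬(¬c ∧ a) → □¬(¬c ∧ a)), w0
2. ◇□¬(¬c ∧ a), w0
3. ¬□¬(¬c ∧ a), w0
4. □¬(¬c ∧ a), w1
5. ¬c ∧ a, w2
6. ¬c, w2
7. a, w2
Accessibility: w0Rw1, w0Rw2
The negation has an open branch (countermodel exists).

Not valid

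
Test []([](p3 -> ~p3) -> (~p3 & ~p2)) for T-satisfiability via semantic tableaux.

Yes, satisfiable

1. []([](p3 -> ~p3) -> (~p3 & ~p2)), 0
2. [](p3 -> ~p3) -> (~p3 & ~p2), 0
3. ~p3 & ~p2, 0
4. ~p3, 0
5. ~p2, 0
Accessibility: 0R0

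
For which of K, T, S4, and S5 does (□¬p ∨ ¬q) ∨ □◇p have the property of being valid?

S5-tableau for the negation ¬((□¬p ∨ ¬q) ∨ □◇p):
1. ¬((□¬p ∨ ¬q) ∨ □◇p), u
2. ¬(□¬p ∨ ¬q), u
3. ¬□◇p, u
4. ¬□¬p, u
5. q, u
6. ¬◇p, v
7. ¬p, u
8. ¬p, v
9. p, w
10. ¬p, w
Accessibility: uRu, uRv, uRw, vRu, vRv, vRw, wRu, wRv, wRw
Branch closes: p and ¬p both at w.
Every branch closes (one shown): valid in S5.
S4-tableau for the negation ¬((□¬p ∨ ¬q) ∨ □◇p):
1. ¬((□¬p ∨ ¬q) ∨ □◇p), u
2. ¬(□¬p ∨ ¬q), u
3. ¬□◇p, u
4. ¬□¬p, u
5. q, u
6. ¬◇p, v
7. ¬p, v
8. p, w
Accessibility: uRu, uRv, uRw, vRv, wRw
Complete open branch: countermodel on an S4-frame, so not valid in S4, nor in K, T (the same frame is also a K-frame and a T-frame).

S5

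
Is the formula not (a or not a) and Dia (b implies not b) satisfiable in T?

Unsatisfiable

1. not (a or not a) and Dia (b implies not b), 0
2. not (a or not a), 0   [and-rule on 1]
3. Dia (b implies not b), 0   [and-rule on 1]
4. not a, 0   [neg-or-rule on 2]
5. a, 0   [neg-or-rule on 2]
Accessibility: 0R0
Branch closes: a and not a both at 0.
Every branch closes; the branch above is one of them.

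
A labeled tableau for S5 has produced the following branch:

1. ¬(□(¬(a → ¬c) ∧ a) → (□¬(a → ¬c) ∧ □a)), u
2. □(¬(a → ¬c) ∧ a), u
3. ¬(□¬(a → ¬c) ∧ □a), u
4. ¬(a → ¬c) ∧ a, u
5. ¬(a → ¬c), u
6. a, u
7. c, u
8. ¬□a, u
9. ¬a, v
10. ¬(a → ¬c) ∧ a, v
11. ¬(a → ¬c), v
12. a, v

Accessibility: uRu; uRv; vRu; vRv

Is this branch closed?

Closed

Both a and ¬a appear at v.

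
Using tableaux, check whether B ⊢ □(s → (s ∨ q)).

Valid in B

Tableau for the negation ¬□(s → (s ∨ q)):
1. ¬□(s → (s ∨ q)), w0
2. ¬(s → (s ∨ q)), w1   [¬□-rule on 1: fresh world w1, w0Rw1]
3. s, w1   [¬→-rule on 2]
4. ¬(s ∨ q), w1   [¬→-rule on 2]
5. ¬s, w1   [¬∨-rule on 4]
6. ¬q, w1   [¬∨-rule on 4]
Accessibility: w0Rw0, w0Rw1, w1Rw0, w1Rw1
Branch closes: s and ¬s both at w1.
Every branch of the negation's tableau closes; the branch above is one of them.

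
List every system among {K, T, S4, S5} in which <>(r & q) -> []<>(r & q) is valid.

S5-tableau for the negation ~(<>(r & q) -> []<>(r & q)):
1. ~(<>(r & q) -> []<>(r & q)), w0
2. <>(r & q), w0
3. ~[]<>(r & q), w0
4. r & q, w1
5. r, w1
6. q, w1
7. ~<>(r & q), w2
8. ~(r & q), w0
9. ~(r & q), w1
10. ~(r & q), w2
11. ~q, w0
12. ~q, w1
Accessibility: w0Rw0, w0Rw1, w0Rw2, w1Rw0, w1Rw1, w1Rw2, w2Rw0, w2Rw1, w2Rw2
Branch closes: q and ~q both at w1.
Every branch closes (one shown): valid in S5.
S4-tableau for the negation ~(<>(r & q) -> []<>(r & q)):
1. ~(<>(r & q) -> []<>(r & q)), w0
2. <>(r & q), w0
3. ~[]<>(r & q), w0
4. r & q, w1
5. r, w1
6. q, w1
7. ~<>(r & q), w2
8. ~(r & q), w2
9. ~q, w2
Accessibility: w0Rw0, w0Rw1, w0Rw2, w1Rw1, w2Rw2
Complete open branch: countermodel on an S4-frame, so not valid in S4, nor in K, T (the same frame is also a K-frame and a T-frame).

S5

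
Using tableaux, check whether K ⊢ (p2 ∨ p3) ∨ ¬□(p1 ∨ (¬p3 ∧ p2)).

Invalid (countermodel exists)

Tableau for the negation ¬((p2 ∨ p3) ∨ ¬□(p1 ∨ (¬p3 ∧ p2))):
1. ¬((p2 ∨ p3) ∨ ¬□(p1 ∨ (¬p3 ∧ p2))), w0
2. ¬(p2 ∨ p3), w0
3. □(p1 ∨ (¬p3 ∧ p2)), w0
4. ¬p2, w0
5. ¬p3, w0
The negation has an open branch (countermodel exists).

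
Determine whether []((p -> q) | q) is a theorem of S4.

Tableau for the negation ~[]((p -> q) | q):
1. ~[]((p -> q) | q), w0
2. ~((p -> q) | q), w1
3. ~(p -> q), w1
4. ~q, w1
5. p, w1
Accessibility: w0Rw0, w0Rw1, w1Rw1
The negation has an open branch (countermodel exists).

No, not valid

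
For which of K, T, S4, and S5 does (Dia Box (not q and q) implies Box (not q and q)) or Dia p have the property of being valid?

T, S4, S5

T-tableau for the negation not ((Dia Box (not q and q) implies Box (not q and q)) or Dia p):
1. not ((Dia Box (not q and q) implies Box (not q and q)) or Dia p), u
2. not (Dia Box (not q and q) implies Box (not q and q)), u   [neg-or-rule on 1]
3. not Dia p, u   [neg-or-rule on 1]
4. Dia Box (not q and q), u   [neg-implies-rule on 2]
5. not Box (not q and q), u   [neg-implies-rule on 2]
6. not p, u   [neg-Dia-rule on 3 via uRu]
7. Box (not q and q), v   [Dia-rule on 4: fresh world v, uRv]
8. not p, v   [neg-Dia-rule on 3 via uRv]
9. not q and q, v   [Box-rule on 7 via vRv]
10. not q, v   [and-rule on 9]
11. q, v   [and-rule on 9]
Accessibility: uRu, uRv, vRv
Branch closes: q and not q both at v.
Every branch closes (one shown): valid in T, hence also in S4, S5 (every theorem of T is a theorem of S4 and S5).
K-tableau for the negation not ((Dia Box (not q and q) implies Box (not q and q)) or Dia p):
1. not ((Dia Box (not q and q) implies Box (not q and q)) or Dia p), u
2. not (Dia Box (not q and q) implies Box (not q and q)), u   [neg-or-rule on 1]
3. not Dia p, u   [neg-or-rule on 1]
4. Dia Box (not q and q), u   [neg-implies-rule on 2]
5. not Box (not q and q), u   [neg-implies-rule on 2]
6. Box (not q and q), v   [Dia-rule on 4: fresh world v, uRv]
7. not p, v   [neg-Dia-rule on 3 via uRv]
8. not (not q and q), w   [neg-Box-rule on 5: fresh world w, uRw]
9. not p, w   [neg-Dia-rule on 3 via uRw]
10. not q, w   [neg-and-rule on 8 (branches; this branch)]
Accessibility: uRv, uRw
Complete open branch: countermodel on a K-frame, so not valid in K.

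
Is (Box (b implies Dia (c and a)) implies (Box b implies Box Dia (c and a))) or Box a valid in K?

Valid

Tableau for the negation not ((Box (b implies Dia (c and a)) implies (Box b implies Box Dia (c and a))) or Box a):
1. not ((Box (b implies Dia (c and a)) implies (Box b implies Box Dia (c and a))) or Box a), 0
2. not (Box (b implies Dia (c and a)) implies (Box b implies Box Dia (c and a))), 0
3. not Box a, 0
4. Box (b implies Dia (c and a)), 0
5. not (Box b implies Box Dia (c and a)), 0
6. Box b, 0
7. not Box Dia (c and a), 0
8. not a, 1
9. b implies Dia (c and a), 1
10. b, 1
11. Dia (c and a), 1
12. not Dia (c and a), 2
13. b implies Dia (c and a), 2
14. b, 2
15. Dia (c and a), 2
16. c and a, 3
17. c, 3
18. a, 3
19. c and a, 4
20. c, 4
21. a, 4
22. not (c and a), 4
23. not a, 4
Accessibility: 0R1, 0R2, 1R3, 2R4
Branch closes: a and not a both at 4.
All branches of the negation close; one closing branch shown above.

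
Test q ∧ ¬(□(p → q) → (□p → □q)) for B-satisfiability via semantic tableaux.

No, unsatisfiable

1. q ∧ ¬(□(p → q) → (□p → □q)), u
2. q, u   [∧-rule on 1]
3. ¬(□(p → q) → (□p → □q)), u   [∧-rule on 1]
4. □(p → q), u   [¬→-rule on 3]
5. ¬(□p → □q), u   [¬→-rule on 3]
6. □p, u   [¬→-rule on 5]
7. ¬□q, u   [¬→-rule on 5]
8. p → q, u   [□-rule on 4 via uRu]
9. p, u   [□-rule on 6 via uRu]
10. ¬q, v   [¬□-rule on 7: fresh world v, uRv]
11. p → q, v   [□-rule on 4 via uRv]
12. p, v   [□-rule on 6 via uRv]
13. q, v   [→-rule on 11 (branches; this branch)]
Accessibility: uRu, uRv, vRu, vRv
Branch closes: q and ¬q both at v.
Every branch closes; the branch above is one of them.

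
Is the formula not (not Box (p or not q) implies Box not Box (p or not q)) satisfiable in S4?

Satisfiable

1. not (not Box (p or not q) implies Box not Box (p or not q)), 0
2. not Box (p or not q), 0
3. not Box not Box (p or not q), 0
4. not (p or not q), 1
5. not p, 1
6. q, 1
7. Box (p or not q), 2
8. p or not q, 2
9. not q, 2
Accessibility: 0R0, 0R1, 0R2, 1R1, 2R2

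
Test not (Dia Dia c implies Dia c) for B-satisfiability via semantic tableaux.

Yes, satisfiable

1. not (Dia Dia c implies Dia c), 0
2. Dia Dia c, 0   [neg-implies-rule on 1]
3. not Dia c, 0   [neg-implies-rule on 1]
4. not c, 0   [neg-Dia-rule on 3 via 0R0]
5. Dia c, 1   [Dia-rule on 2: fresh world 1, 0R1]
6. not c, 1   [neg-Dia-rule on 3 via 0R1]
7. c, 2   [Dia-rule on 5: fresh world 2, 1R2]
Accessibility: 0R0, 0R1, 1R0, 1R1, 1R2, 2R1, 2R2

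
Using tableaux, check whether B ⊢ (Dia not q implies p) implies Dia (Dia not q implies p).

Tableau for the negation not ((Dia not q implies p) implies Dia (Dia not q implies p)):
1. not ((Dia not q implies p) implies Dia (Dia not q implies p)), w0
2. Dia not q implies p, w0
3. not Dia (Dia not q implies p), w0
4. not (Dia not q implies p), w0
5. Dia not q, w0
6. not p, w0
7. not Dia not q, w0
8. q, w0
9. not q, w1
10. not (Dia not q implies p), w1
11. Dia not q, w1
12. not p, w1
13. q, w1
Accessibility: w0Rw0, w0Rw1, w1Rw0, w1Rw1
Branch closes: q and not q both at w1.
All branches of the negation close; one closing branch shown above.

Valid in B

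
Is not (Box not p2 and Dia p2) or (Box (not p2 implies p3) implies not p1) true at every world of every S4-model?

Tableau for the negation not (not (Box not p2 and Dia p2) or (Box (not p2 implies p3) implies not p1)):
1. not (not (Box not p2 and Dia p2) or (Box (not p2 implies p3) implies not p1)), w0
2. Box not p2 and Dia p2, w0
3. not (Box (not p2 implies p3) implies not p1), w0
4. Box not p2, w0
5. Dia p2, w0
6. Box (not p2 implies p3), w0
7. p1, w0
8. not p2, w0
9. not p2 implies p3, w0
10. p3, w0
11. p2, w1
12. not p2, w1
Accessibility: w0Rw0, w0Rw1, w1Rw1
Branch closes: p2 and not p2 both at w1.
All branches of the negation close; one closing branch shown above.

Valid in S4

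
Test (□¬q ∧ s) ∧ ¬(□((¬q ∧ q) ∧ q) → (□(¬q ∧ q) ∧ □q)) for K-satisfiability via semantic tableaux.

Unsatisfiable

1. (□¬q ∧ s) ∧ ¬(□((¬q ∧ q) ∧ q) → (□(¬q ∧ q) ∧ □q)), 0
2. □¬q ∧ s, 0   [∧-rule on 1]
3. ¬(□((¬q ∧ q) ∧ q) → (□(¬q ∧ q) ∧ □q)), 0   [∧-rule on 1]
4. □¬q, 0   [∧-rule on 2]
5. s, 0   [∧-rule on 2]
6. □((¬q ∧ q) ∧ q), 0   [¬→-rule on 3]
7. ¬(□(¬q ∧ q) ∧ □q), 0   [¬→-rule on 3]
8. ¬□(¬q ∧ q), 0   [¬∧-rule on 7 (branches; this branch)]
9. ¬(¬q ∧ q), 1   [¬□-rule on 8: fresh world 1, 0R1]
10. ¬q, 1   [□-rule on 4 via 0R1]
11. (¬q ∧ q) ∧ q, 1   [□-rule on 6 via 0R1]
12. ¬q ∧ q, 1   [∧-rule on 11]
13. q, 1   [∧-rule on 11]
Accessibility: 0R1
Branch closes: q and ¬q both at 1.
(One branch shown.) All branches close.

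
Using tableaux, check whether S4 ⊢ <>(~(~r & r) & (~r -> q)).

No, not valid

Tableau for the negation ~<>(~(~r & r) & (~r -> q)):
1. ~<>(~(~r & r) & (~r -> q)), w0
2. ~(~(~r & r) & (~r -> q)), w0
3. ~(~r -> q), w0
4. ~r, w0
5. ~q, w0
Accessibility: w0Rw0
The negation has an open branch (countermodel exists).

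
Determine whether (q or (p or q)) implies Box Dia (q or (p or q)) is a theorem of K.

Tableau for the negation not ((q or (p or q)) implies Box Dia (q or (p or q))):
1. not ((q or (p or q)) implies Box Dia (q or (p or q))), u
2. q or (p or q), u
3. not Box Dia (q or (p or q)), u
4. p or q, u
5. q, u
6. not Dia (q or (p or q)), v
Accessibility: uRv
The negation has an open branch (countermodel exists).

Invalid (countermodel exists)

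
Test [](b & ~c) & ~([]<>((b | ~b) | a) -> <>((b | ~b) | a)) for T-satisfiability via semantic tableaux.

No, unsatisfiable

1. [](b & ~c) & ~([]<>((b | ~b) | a) -> <>((b | ~b) | a)), u
2. [](b & ~c), u
3. ~([]<>((b | ~b) | a) -> <>((b | ~b) | a)), u
4. []<>((b | ~b) | a), u
5. ~<>((b | ~b) | a), u
6. b & ~c, u
7. b, u
8. ~c, u
9. <>((b | ~b) | a), u
10. ~((b | ~b) | a), u
11. ~(b | ~b), u
12. ~a, u
13. ~b, u
Accessibility: uRu
Branch closes: b and ~b both at u.
(One branch shown.) All branches close.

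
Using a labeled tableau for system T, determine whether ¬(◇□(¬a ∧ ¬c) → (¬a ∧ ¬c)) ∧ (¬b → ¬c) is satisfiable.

Satisfiable

1. ¬(◇□(¬a ∧ ¬c) → (¬a ∧ ¬c)) ∧ (¬b → ¬c), u
2. ¬(◇□(¬a ∧ ¬c) → (¬a ∧ ¬c)), u
3. ¬b → ¬c, u
4. ◇□(¬a ∧ ¬c), u
5. ¬(¬a ∧ ¬c), u
6. ¬c, u
7. a, u
8. □(¬a ∧ ¬c), v
9. ¬a ∧ ¬c, v
10. ¬a, v
11. ¬c, v
Accessibility: uRu, uRv, vRv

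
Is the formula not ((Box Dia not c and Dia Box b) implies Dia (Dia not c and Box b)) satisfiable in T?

1. not ((Box Dia not c and Dia Box b) implies Dia (Dia not c and Box b)), 0
2. Box Dia not c and Dia Box b, 0
3. not Dia (Dia not c and Box b), 0
4. Box Dia not c, 0
5. Dia Box b, 0
6. not (Dia not c and Box b), 0
7. Dia not c, 0
8. not Box b, 0
9. Box b, 1
10. not (Dia not c and Box b), 1
11. Dia not c, 1
12. b, 1
13. not Box b, 1
14. not c, 2
15. not (Dia not c and Box b), 2
16. Dia not c, 2
17. not Box b, 2
18. not b, 3
19. not (Dia not c and Box b), 3
20. Dia not c, 3
21. not Dia not c, 3
22. c, 3
23. not c, 4
24. b, 4
25. not b, 5
26. b, 5
Accessibility: 0R0, 0R1, 0R2, 0R3, 1R1, 1R4, 1R5, 2R2, 3R3, 4R4, 5R5
Branch closes: b and not b both at 5.
All branches of the tableau close; one closing branch shown above.

Unsatisfiable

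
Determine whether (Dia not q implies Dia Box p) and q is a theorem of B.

No, not valid

Tableau for the negation not ((Dia not q implies Dia Box p) and q):
1. not ((Dia not q implies Dia Box p) and q), w0
2. not q, w0
Accessibility: w0Rw0
The negation has an open branch (countermodel exists).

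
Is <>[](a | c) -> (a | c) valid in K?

No, not valid

Tableau for the negation ~(<>[](a | c) -> (a | c)):
1. ~(<>[](a | c) -> (a | c)), w0
2. <>[](a | c), w0   [~->-rule on 1]
3. ~(a | c), w0   [~->-rule on 1]
4. ~a, w0   [~|-rule on 3]
5. ~c, w0   [~|-rule on 3]
6. [](a | c), w1   [<>-rule on 2: fresh world w1, w0Rw1]
Accessibility: w0Rw1
The negation has an open branch (countermodel exists).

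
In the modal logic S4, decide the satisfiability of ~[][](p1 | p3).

1. ~[][](p1 | p3), w0
2. ~[](p1 | p3), w1   [~[]-rule on 1: fresh world w1, w0Rw1]
3. ~(p1 | p3), w2   [~[]-rule on 2: fresh world w2, w1Rw2]
4. ~p1, w2   [~|-rule on 3]
5. ~p3, w2   [~|-rule on 3]
Accessibility: w0Rw0, w0Rw1, w0Rw2, w1Rw1, w1Rw2, w2Rw2

Satisfiable (open branch found)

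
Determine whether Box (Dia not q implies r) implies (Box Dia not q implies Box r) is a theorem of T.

Yes, valid

Tableau for the negation not (Box (Dia not q implies r) implies (Box Dia not q implies Box r)):
1. not (Box (Dia not q implies r) implies (Box Dia not q implies Box r)), w0
2. Box (Dia not q implies r), w0   [neg-implies-rule on 1]
3. not (Box Dia not q implies Box r), w0   [neg-implies-rule on 1]
4. Box Dia not q, w0   [neg-implies-rule on 3]
5. not Box r, w0   [neg-implies-rule on 3]
6. Dia not q implies r, w0   [Box-rule on 2 via w0Rw0]
7. Dia not q, w0   [Box-rule on 4 via w0Rw0]
8. r, w0   [implies-rule on 6 (branches; this branch)]
9. not r, w1   [neg-Box-rule on 5: fresh world w1, w0Rw1]
10. Dia not q implies r, w1   [Box-rule on 2 via w0Rw1]
11. Dia not q, w1   [Box-rule on 4 via w0Rw1]
12. not Dia not q, w1   [implies-rule on 10 (branches; this branch)]
13. q, w1   [neg-Dia-rule on 12 via w1Rw1]
14. not q, w2   [Dia-rule on 7: fresh world w2, w0Rw2]
15. Dia not q implies r, w2   [Box-rule on 2 via w0Rw2]
16. Dia not q, w2   [Box-rule on 4 via w0Rw2]
17. r, w2   [implies-rule on 15 (branches; this branch)]
18. not q, w3   [Dia-rule on 11: fresh world w3, w1Rw3]
19. q, w3   [neg-Dia-rule on 12 via w1Rw3]
Accessibility: w0Rw0, w0Rw1, w0Rw2, w1Rw1, w1Rw3, w2Rw2, w3Rw3
Branch closes: q and not q both at w3.
Every branch of the negation's tableau closes; the branch above is one of them.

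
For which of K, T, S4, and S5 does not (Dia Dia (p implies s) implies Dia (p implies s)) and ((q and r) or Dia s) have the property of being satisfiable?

K, T

T-tableau for the formula:
1. not (Dia Dia (p implies s) implies Dia (p implies s)) and ((q and r) or Dia s), 0
2. not (Dia Dia (p implies s) implies Dia (p implies s)), 0
3. (q and r) or Dia s, 0
4. Dia Dia (p implies s), 0
5. not Dia (p implies s), 0
6. not (p implies s), 0
7. p, 0
8. not s, 0
9. q and r, 0
10. q, 0
11. r, 0
12. Dia (p implies s), 1
13. not (p implies s), 1
14. p, 1
15. not s, 1
16. p implies s, 2
17. s, 2
Accessibility: 0R0, 0R1, 1R1, 1R2, 2R2
Complete open branch: satisfiable in T, hence also in K (this T-model is also a K-model).
S4-tableau for the formula:
1. not (Dia Dia (p implies s) implies Dia (p implies s)) and ((q and r) or Dia s), 0
2. not (Dia Dia (p implies s) implies Dia (p implies s)), 0
3. (q and r) or Dia s, 0
4. Dia Dia (p implies s), 0
5. not Dia (p implies s), 0
6. not (p implies s), 0
7. p, 0
8. not s, 0
9. q and r, 0
10. q, 0
11. r, 0
12. Dia (p implies s), 1
13. not (p implies s), 1
14. p, 1
15. not s, 1
16. p implies s, 2
17. not (p implies s), 2
18. p, 2
19. not s, 2
20. s, 2
Accessibility: 0R0, 0R1, 0R2, 1R1, 1R2, 2R2
Branch closes: s and not s both at 2.
Every branch closes (one shown): unsatisfiable in S4, hence also in S5 (every S5-frame is an S4-frame).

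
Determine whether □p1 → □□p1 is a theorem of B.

Tableau for the negation ¬(□p1 → □□p1):
1. ¬(□p1 → □□p1), 0
2. □p1, 0   [¬→-rule on 1]
3. ¬□□p1, 0   [¬→-rule on 1]
4. p1, 0   [□-rule on 2 via 0R0]
5. ¬□p1, 1   [¬□-rule on 3: fresh world 1, 0R1]
6. p1, 1   [□-rule on 2 via 0R1]
7. ¬p1, 2   [¬□-rule on 5: fresh world 2, 1R2]
Accessibility: 0R0, 0R1, 1R0, 1R1, 1R2, 2R1, 2R2
The negation has an open branch (countermodel exists).

No, not valid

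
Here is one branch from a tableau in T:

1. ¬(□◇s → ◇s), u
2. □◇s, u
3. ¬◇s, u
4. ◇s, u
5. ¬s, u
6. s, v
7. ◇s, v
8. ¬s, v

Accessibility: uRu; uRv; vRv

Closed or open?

Both s and ¬s appear at v.

Closed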